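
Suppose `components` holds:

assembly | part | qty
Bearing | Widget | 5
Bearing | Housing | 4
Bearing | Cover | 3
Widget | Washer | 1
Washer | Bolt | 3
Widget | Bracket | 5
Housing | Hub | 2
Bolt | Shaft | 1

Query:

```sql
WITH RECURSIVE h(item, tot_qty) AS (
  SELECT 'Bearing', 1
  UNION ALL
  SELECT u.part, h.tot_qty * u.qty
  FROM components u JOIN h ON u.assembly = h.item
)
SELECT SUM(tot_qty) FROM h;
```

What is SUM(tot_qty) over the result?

81

Base: (Bearing, tot_qty=1).
Iteration 1: components of {Bearing} -> Cover = 1*3 = 3, Housing = 1*4 = 4, Widget = 1*5 = 5.
Iteration 2: components of {Cover,Housing,Widget} -> Bracket = 5*5 = 25, Hub = 4*2 = 8, Washer = 5*1 = 5.
Iteration 3: components of {Bracket,Hub,Washer} -> Bolt = 5*3 = 15.
Iteration 4: components of {Bolt} -> Shaft = 15*1 = 15.
Iteration 5: no further components; recursion stops.
SUM(tot_qty) = 1 + 5 + 4 + 3 + 5 + 25 + 8 + 15 + 15 = 81.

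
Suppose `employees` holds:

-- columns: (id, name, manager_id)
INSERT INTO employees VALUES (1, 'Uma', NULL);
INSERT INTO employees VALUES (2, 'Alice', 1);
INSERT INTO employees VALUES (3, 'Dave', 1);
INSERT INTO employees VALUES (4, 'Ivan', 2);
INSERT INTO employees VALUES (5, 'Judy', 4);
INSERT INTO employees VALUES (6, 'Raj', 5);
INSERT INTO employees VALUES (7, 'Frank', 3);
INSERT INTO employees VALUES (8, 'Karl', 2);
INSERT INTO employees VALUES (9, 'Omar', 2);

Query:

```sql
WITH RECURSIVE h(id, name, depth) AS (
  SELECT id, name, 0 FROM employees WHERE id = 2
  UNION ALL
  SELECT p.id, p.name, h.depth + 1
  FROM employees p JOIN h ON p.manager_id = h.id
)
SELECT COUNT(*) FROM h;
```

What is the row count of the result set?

Base: id=2 (Alice) at depth 0.
Iteration 1: rows with manager_id in {2} -> Ivan (id 4, depth 1), Karl (id 8, depth 1), Omar (id 9, depth 1).
Iteration 2: rows with manager_id in {4,8,9} -> Judy (id 5, depth 2).
Iteration 3: rows with manager_id in {5} -> Raj (id 6, depth 3).
Iteration 4: no rows with manager_id in {6}; recursion stops.
Total rows emitted: 6.

6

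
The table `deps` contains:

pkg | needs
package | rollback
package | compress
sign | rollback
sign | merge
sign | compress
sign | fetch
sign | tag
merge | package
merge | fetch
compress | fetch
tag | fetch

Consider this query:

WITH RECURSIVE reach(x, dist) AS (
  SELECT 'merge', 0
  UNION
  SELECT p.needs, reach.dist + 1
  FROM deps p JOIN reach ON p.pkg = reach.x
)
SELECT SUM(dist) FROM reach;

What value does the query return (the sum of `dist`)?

Base: (merge, dist=0).
Iteration 1: edges from {merge} -> (fetch, dist=1), (package, dist=1).
Iteration 2: edges from {fetch,package} -> (compress, dist=2), (rollback, dist=2).
Iteration 3: edges from {compress,rollback} -> (fetch, dist=3).
Iteration 4: no outgoing edges from {fetch}; recursion stops.
SUM(dist) = 0 + 1 + 1 + 2 + 2 + 3 = 9.

9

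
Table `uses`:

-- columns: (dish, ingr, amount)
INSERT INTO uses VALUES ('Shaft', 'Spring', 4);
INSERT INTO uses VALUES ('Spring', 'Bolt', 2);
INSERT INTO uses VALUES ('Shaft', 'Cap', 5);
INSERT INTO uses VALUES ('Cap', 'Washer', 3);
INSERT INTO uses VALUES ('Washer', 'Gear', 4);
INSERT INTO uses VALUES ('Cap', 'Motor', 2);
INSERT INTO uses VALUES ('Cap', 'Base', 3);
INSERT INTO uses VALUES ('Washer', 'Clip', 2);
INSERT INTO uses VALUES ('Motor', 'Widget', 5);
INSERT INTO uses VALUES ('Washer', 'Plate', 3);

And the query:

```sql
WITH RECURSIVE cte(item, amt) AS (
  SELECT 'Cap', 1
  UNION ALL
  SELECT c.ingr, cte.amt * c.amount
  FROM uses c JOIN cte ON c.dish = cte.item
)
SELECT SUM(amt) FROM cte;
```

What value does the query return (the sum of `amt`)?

Base: (Cap, amt=1).
Iteration 1: components of {Cap} -> Base = 1*3 = 3, Motor = 1*2 = 2, Washer = 1*3 = 3.
Iteration 2: components of {Base,Motor,Washer} -> Clip = 3*2 = 6, Gear = 3*4 = 12, Plate = 3*3 = 9, Widget = 2*5 = 10.
Iteration 3: no further components; recursion stops.
SUM(amt) = 1 + 3 + 2 + 3 + 12 + 6 + 9 + 10 = 46.

46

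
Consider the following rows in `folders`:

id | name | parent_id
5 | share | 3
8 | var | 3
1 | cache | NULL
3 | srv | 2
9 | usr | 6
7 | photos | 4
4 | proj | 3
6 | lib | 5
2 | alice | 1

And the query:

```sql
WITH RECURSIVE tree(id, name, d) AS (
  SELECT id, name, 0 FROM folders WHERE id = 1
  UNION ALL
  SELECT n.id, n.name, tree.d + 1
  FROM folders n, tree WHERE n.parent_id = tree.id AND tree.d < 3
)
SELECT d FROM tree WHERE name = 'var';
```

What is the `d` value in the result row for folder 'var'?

3

Base: id=1 (cache) at d 0.
Iteration 1: rows with parent_id in {1} -> alice (id 2, d 1).
Iteration 2: rows with parent_id in {2} -> srv (id 3, d 2).
Iteration 3: rows with parent_id in {3} -> proj (id 4, d 3), share (id 5, d 3), var (id 8, d 3).
Iteration 4: d < 3 fails for all current rows; recursion stops.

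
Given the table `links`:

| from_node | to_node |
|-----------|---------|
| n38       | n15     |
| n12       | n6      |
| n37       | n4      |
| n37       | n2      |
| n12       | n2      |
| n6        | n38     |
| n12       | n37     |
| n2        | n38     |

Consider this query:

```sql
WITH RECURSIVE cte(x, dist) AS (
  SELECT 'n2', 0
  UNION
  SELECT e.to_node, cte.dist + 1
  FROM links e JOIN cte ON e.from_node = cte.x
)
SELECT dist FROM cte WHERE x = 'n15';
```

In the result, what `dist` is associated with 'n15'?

2

Base: (n2, dist=0).
Iteration 1: edges from {n2} -> (n38, dist=1).
Iteration 2: edges from {n38} -> (n15, dist=2).
Iteration 3: no outgoing edges from {n15}; recursion stops.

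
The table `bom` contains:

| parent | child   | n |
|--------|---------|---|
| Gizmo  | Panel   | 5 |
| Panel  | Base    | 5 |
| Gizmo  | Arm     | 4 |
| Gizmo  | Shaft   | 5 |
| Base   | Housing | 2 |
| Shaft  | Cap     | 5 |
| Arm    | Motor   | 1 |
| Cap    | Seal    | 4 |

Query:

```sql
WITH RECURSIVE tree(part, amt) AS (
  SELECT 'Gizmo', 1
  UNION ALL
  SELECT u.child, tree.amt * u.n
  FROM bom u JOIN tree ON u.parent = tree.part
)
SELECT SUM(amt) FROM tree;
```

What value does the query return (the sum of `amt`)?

219

Base: (Gizmo, amt=1).
Iteration 1: components of {Gizmo} -> Arm = 1*4 = 4, Panel = 1*5 = 5, Shaft = 1*5 = 5.
Iteration 2: components of {Arm,Panel,Shaft} -> Base = 5*5 = 25, Cap = 5*5 = 25, Motor = 4*1 = 4.
Iteration 3: components of {Base,Cap,Motor} -> Housing = 25*2 = 50, Seal = 25*4 = 100.
Iteration 4: no further components; recursion stops.
SUM(amt) = 1 + 5 + 4 + 5 + 25 + 4 + 25 + 50 + 100 = 219.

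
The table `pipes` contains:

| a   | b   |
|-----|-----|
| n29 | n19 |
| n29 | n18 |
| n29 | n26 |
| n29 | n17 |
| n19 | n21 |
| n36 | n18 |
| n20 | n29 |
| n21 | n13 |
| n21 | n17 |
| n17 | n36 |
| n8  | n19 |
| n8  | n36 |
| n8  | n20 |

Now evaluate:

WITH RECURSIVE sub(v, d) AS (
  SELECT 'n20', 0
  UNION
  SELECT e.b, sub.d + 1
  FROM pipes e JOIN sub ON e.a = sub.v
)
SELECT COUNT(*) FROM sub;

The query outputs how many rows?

13

Base: (n20, d=0).
Iteration 1: edges from {n20} -> (n29, d=1).
Iteration 2: edges from {n29} -> (n17, d=2), (n18, d=2), (n19, d=2), (n26, d=2).
Iteration 3: edges from {n17,n18,n19,n26} -> (n21, d=3), (n36, d=3).
Iteration 4: edges from {n21,n36} -> (n13, d=4), (n17, d=4), (n18, d=4).
Iteration 5: edges from {n13,n17,n18} -> (n36, d=5).
Iteration 6: edges from {n36} -> (n18, d=6).
Iteration 7: no outgoing edges from {n18}; recursion stops.
Total rows emitted: 13.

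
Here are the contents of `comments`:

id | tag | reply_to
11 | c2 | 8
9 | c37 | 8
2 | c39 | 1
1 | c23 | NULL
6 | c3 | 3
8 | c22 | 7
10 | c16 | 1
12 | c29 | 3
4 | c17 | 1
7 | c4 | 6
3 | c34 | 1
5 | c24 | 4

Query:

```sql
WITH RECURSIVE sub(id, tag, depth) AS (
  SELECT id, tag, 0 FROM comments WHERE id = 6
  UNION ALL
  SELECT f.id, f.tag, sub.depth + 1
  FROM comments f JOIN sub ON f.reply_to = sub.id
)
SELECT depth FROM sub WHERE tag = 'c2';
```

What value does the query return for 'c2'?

3

Base: id=6 (c3) at depth 0.
Iteration 1: rows with reply_to in {6} -> c4 (id 7, depth 1).
Iteration 2: rows with reply_to in {7} -> c22 (id 8, depth 2).
Iteration 3: rows with reply_to in {8} -> c37 (id 9, depth 3), c2 (id 11, depth 3).
Iteration 4: no rows with reply_to in {9,11}; recursion stops.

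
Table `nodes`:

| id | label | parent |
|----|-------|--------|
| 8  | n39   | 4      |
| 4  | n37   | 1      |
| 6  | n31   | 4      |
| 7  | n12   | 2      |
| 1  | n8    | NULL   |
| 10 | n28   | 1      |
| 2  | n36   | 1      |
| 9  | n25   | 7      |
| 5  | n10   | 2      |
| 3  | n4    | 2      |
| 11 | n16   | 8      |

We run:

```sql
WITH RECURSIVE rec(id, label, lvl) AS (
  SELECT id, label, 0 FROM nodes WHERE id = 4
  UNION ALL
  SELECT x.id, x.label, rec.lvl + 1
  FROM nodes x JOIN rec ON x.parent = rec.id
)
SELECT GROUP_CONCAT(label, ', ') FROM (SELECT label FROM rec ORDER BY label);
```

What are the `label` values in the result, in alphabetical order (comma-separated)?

n16, n31, n37, n39

Base: id=4 (n37) at lvl 0.
Iteration 1: rows with parent in {4} -> n31 (id 6, lvl 1), n39 (id 8, lvl 1).
Iteration 2: rows with parent in {6,8} -> n16 (id 11, lvl 2).
Iteration 3: no rows with parent in {11}; recursion stops.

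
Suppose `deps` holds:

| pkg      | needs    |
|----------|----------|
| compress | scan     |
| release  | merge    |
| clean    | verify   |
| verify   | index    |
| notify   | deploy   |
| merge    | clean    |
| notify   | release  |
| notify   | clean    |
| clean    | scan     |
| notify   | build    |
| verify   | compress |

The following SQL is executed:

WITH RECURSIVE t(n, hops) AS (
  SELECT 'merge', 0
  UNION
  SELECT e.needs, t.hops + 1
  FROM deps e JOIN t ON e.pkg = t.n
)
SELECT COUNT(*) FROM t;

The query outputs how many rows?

Base: (merge, hops=0).
Iteration 1: edges from {merge} -> (clean, hops=1).
Iteration 2: edges from {clean} -> (scan, hops=2), (verify, hops=2).
Iteration 3: edges from {scan,verify} -> (compress, hops=3), (index, hops=3).
Iteration 4: edges from {compress,index} -> (scan, hops=4).
Iteration 5: no outgoing edges from {scan}; recursion stops.
Total rows emitted: 7.

7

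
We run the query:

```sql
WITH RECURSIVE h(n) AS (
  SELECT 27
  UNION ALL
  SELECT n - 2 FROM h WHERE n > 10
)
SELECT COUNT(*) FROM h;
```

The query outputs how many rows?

10

Base: n=27.
Iteration 1: 27 > 10 holds -> n = 27 - 2 = 25.
Iteration 2: 25 > 10 holds -> n = 25 - 2 = 23.
Iteration 3: 23 > 10 holds -> n = 23 - 2 = 21.
Iteration 4: 21 > 10 holds -> n = 21 - 2 = 19.
Iteration 5: 19 > 10 holds -> n = 19 - 2 = 17.
Iteration 6: 17 > 10 holds -> n = 17 - 2 = 15.
Iteration 7: 15 > 10 holds -> n = 15 - 2 = 13.
Iteration 8: 13 > 10 holds -> n = 13 - 2 = 11.
Iteration 9: 11 > 10 holds -> n = 11 - 2 = 9.
Iteration 10: 9 > 10 fails; recursion stops.
Total rows emitted: 10.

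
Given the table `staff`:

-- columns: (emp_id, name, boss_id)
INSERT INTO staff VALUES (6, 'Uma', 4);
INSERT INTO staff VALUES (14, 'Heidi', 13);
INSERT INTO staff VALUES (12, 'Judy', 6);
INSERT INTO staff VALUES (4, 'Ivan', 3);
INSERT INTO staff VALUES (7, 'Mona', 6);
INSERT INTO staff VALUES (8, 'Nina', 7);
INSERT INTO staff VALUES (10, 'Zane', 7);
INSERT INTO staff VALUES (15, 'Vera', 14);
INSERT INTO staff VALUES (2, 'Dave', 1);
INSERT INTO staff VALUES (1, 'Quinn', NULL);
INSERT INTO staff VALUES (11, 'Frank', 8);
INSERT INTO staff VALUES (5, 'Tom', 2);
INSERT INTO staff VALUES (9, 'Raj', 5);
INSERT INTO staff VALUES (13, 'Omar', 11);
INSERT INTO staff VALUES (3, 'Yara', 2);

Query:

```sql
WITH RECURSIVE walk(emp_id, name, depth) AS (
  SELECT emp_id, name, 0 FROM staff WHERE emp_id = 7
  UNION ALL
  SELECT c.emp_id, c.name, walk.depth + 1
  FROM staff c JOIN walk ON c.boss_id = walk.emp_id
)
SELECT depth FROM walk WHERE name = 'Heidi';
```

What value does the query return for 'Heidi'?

Base: emp_id=7 (Mona) at depth 0.
Iteration 1: rows with boss_id in {7} -> Nina (id 8, depth 1), Zane (id 10, depth 1).
Iteration 2: rows with boss_id in {8,10} -> Frank (id 11, depth 2).
Iteration 3: rows with boss_id in {11} -> Omar (id 13, depth 3).
Iteration 4: rows with boss_id in {13} -> Heidi (id 14, depth 4).
Iteration 5: rows with boss_id in {14} -> Vera (id 15, depth 5).
Iteration 6: no rows with boss_id in {15}; recursion stops.

4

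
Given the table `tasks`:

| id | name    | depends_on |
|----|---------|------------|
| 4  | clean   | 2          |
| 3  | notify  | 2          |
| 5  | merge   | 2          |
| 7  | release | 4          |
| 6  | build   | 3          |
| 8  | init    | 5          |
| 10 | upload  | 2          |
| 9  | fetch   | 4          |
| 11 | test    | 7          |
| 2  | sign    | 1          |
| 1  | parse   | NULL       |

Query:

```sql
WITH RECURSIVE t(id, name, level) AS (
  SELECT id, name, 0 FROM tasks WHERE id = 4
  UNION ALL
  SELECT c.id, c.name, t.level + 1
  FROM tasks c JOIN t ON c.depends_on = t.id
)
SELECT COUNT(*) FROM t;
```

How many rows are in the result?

4

Base: id=4 (clean) at level 0.
Iteration 1: rows with depends_on in {4} -> release (id 7, level 1), fetch (id 9, level 1).
Iteration 2: rows with depends_on in {7,9} -> test (id 11, level 2).
Iteration 3: no rows with depends_on in {11}; recursion stops.
Total rows emitted: 4.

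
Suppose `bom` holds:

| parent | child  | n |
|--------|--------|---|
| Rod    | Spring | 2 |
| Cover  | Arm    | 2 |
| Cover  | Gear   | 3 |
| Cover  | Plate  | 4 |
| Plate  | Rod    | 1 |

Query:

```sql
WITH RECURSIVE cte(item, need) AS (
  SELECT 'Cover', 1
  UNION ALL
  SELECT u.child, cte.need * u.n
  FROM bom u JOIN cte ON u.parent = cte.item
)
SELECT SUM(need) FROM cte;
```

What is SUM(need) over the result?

Base: (Cover, need=1).
Iteration 1: components of {Cover} -> Arm = 1*2 = 2, Gear = 1*3 = 3, Plate = 1*4 = 4.
Iteration 2: components of {Arm,Gear,Plate} -> Rod = 4*1 = 4.
Iteration 3: components of {Rod} -> Spring = 4*2 = 8.
Iteration 4: no further components; recursion stops.
SUM(need) = 1 + 4 + 2 + 3 + 4 + 8 = 22.

22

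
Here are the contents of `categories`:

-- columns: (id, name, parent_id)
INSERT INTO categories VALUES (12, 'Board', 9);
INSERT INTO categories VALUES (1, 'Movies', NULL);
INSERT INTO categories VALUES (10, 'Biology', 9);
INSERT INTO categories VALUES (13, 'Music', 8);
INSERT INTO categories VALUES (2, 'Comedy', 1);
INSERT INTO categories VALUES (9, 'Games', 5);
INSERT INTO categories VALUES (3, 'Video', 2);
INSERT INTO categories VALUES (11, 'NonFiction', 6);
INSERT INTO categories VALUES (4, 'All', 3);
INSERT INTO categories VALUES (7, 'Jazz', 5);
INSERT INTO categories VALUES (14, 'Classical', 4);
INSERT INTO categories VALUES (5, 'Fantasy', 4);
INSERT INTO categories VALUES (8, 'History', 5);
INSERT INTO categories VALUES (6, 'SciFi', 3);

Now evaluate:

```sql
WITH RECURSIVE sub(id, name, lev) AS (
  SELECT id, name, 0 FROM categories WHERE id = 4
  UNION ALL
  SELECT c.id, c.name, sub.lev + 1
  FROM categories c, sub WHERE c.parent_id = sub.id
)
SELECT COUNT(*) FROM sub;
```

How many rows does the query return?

9

Base: id=4 (All) at lev 0.
Iteration 1: rows with parent_id in {4} -> Fantasy (id 5, lev 1), Classical (id 14, lev 1).
Iteration 2: rows with parent_id in {5,14} -> Jazz (id 7, lev 2), History (id 8, lev 2), Games (id 9, lev 2).
Iteration 3: rows with parent_id in {7,8,9} -> Biology (id 10, lev 3), Board (id 12, lev 3), Music (id 13, lev 3).
Iteration 4: no rows with parent_id in {10,12,13}; recursion stops.
Total rows emitted: 9.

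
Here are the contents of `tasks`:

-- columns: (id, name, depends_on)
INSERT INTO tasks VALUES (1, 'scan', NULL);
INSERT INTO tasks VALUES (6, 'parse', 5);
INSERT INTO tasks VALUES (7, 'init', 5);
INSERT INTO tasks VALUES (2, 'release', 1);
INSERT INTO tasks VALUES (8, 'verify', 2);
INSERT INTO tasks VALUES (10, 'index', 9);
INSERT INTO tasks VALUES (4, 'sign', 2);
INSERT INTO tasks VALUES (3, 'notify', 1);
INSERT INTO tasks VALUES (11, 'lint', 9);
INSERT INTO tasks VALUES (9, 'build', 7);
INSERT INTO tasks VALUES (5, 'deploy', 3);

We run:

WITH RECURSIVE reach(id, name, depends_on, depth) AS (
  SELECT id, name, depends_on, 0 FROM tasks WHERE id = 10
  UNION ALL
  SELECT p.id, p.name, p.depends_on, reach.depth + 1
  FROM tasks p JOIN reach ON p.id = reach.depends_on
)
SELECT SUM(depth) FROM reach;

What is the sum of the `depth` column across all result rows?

15

Base: id=10 (index), depends_on=9, depth 0.
Iteration 1: join on id=9 -> build (id 9, depends_on=7, depth 1).
Iteration 2: join on id=7 -> init (id 7, depends_on=5, depth 2).
Iteration 3: join on id=5 -> deploy (id 5, depends_on=3, depth 3).
Iteration 4: join on id=3 -> notify (id 3, depends_on=1, depth 4).
Iteration 5: join on id=1 -> scan (id 1, depends_on=NULL, depth 5).
Iteration 6: depends_on is NULL; no match; recursion stops.
SUM(depth) = 0 + 1 + 2 + 3 + 4 + 5 = 15.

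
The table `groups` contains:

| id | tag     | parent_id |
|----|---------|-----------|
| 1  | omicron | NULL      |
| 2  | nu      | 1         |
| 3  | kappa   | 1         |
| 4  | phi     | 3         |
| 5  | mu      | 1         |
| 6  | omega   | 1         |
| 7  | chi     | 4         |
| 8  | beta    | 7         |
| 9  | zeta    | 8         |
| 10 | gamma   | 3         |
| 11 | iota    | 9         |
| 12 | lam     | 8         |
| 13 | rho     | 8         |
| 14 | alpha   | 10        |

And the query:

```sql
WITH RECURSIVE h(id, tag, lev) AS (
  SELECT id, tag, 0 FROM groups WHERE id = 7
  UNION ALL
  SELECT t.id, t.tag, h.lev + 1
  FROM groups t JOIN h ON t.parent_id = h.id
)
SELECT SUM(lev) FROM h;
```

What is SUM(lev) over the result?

Base: id=7 (chi) at lev 0.
Iteration 1: rows with parent_id in {7} -> beta (id 8, lev 1).
Iteration 2: rows with parent_id in {8} -> zeta (id 9, lev 2), lam (id 12, lev 2), rho (id 13, lev 2).
Iteration 3: rows with parent_id in {9,12,13} -> iota (id 11, lev 3).
Iteration 4: no rows with parent_id in {11}; recursion stops.
SUM(lev) = 0 + 1 + 2 + 2 + 2 + 3 = 10.

10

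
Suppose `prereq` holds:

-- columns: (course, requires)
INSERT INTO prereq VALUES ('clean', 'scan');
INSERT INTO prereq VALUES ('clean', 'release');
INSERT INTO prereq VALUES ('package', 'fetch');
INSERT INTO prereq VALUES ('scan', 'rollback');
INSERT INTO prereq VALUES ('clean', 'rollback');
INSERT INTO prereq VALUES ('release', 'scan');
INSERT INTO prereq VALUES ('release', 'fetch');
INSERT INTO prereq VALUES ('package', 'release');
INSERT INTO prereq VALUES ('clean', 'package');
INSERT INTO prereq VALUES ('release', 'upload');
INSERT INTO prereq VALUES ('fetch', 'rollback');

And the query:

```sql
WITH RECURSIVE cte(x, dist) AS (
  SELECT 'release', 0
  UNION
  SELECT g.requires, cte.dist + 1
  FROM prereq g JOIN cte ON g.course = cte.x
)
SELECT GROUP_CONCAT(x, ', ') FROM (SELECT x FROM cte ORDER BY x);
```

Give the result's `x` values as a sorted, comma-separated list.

fetch, release, rollback, scan, upload

Base: (release, dist=0).
Iteration 1: edges from {release} -> (fetch, dist=1), (scan, dist=1), (upload, dist=1).
Iteration 2: edges from {fetch,scan,upload} -> (rollback, dist=2). [UNION drops 1 duplicate row(s)]
Iteration 3: no outgoing edges from {rollback}; recursion stops.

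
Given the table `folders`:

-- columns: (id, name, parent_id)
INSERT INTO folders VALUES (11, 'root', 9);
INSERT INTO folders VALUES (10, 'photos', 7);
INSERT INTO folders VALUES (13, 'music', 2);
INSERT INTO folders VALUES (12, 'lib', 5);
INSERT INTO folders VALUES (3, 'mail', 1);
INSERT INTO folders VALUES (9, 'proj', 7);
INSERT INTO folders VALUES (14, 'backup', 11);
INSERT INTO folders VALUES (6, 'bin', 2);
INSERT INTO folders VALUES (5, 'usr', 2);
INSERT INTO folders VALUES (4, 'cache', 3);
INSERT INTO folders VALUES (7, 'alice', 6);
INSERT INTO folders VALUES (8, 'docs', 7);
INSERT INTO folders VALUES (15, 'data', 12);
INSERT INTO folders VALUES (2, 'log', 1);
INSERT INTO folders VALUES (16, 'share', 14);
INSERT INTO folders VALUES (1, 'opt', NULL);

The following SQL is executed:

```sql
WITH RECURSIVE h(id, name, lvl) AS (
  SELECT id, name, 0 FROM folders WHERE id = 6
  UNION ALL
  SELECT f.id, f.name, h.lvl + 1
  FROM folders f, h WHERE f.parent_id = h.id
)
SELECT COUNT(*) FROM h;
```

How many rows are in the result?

Base: id=6 (bin) at lvl 0.
Iteration 1: rows with parent_id in {6} -> alice (id 7, lvl 1).
Iteration 2: rows with parent_id in {7} -> docs (id 8, lvl 2), proj (id 9, lvl 2), photos (id 10, lvl 2).
Iteration 3: rows with parent_id in {8,9,10} -> root (id 11, lvl 3).
Iteration 4: rows with parent_id in {11} -> backup (id 14, lvl 4).
Iteration 5: rows with parent_id in {14} -> share (id 16, lvl 5).
Iteration 6: no rows with parent_id in {16}; recursion stops.
Total rows emitted: 8.

8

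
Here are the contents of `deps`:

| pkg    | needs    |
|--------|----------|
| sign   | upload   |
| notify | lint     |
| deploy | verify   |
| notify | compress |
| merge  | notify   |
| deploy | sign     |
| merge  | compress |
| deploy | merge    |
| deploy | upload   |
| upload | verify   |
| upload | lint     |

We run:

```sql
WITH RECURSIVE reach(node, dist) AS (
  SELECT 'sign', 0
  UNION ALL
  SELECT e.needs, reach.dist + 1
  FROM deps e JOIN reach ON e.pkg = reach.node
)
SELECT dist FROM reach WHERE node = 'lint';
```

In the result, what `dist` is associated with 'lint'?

2

Base: (sign, dist=0).
Iteration 1: edges from {sign} -> (upload, dist=1).
Iteration 2: edges from {upload} -> (lint, dist=2), (verify, dist=2).
Iteration 3: no outgoing edges from {lint,verify}; recursion stops.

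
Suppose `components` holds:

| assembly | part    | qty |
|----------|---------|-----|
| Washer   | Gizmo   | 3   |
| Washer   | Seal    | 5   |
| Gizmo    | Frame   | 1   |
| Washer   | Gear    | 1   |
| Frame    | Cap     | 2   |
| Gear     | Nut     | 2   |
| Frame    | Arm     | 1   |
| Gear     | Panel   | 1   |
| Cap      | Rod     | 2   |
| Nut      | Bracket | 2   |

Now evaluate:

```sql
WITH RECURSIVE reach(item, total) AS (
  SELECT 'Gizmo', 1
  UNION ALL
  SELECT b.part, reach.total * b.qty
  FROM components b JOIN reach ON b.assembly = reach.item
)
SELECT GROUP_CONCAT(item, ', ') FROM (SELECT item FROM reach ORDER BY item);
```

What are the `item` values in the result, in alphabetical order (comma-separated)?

Base: (Gizmo, total=1).
Iteration 1: components of {Gizmo} -> Frame = 1*1 = 1.
Iteration 2: components of {Frame} -> Arm = 1*1 = 1, Cap = 1*2 = 2.
Iteration 3: components of {Arm,Cap} -> Rod = 2*2 = 4.
Iteration 4: no further components; recursion stops.

Arm, Cap, Frame, Gizmo, Rod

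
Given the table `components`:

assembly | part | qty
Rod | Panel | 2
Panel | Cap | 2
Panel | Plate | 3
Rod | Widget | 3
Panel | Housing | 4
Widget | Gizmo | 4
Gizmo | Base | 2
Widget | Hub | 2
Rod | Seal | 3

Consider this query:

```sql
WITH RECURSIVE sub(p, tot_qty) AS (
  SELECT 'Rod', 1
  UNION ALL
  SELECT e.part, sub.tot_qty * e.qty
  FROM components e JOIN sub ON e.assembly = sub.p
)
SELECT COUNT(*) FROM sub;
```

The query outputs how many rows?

10

Base: (Rod, tot_qty=1).
Iteration 1: components of {Rod} -> Panel = 1*2 = 2, Seal = 1*3 = 3, Widget = 1*3 = 3.
Iteration 2: components of {Panel,Seal,Widget} -> Cap = 2*2 = 4, Gizmo = 3*4 = 12, Housing = 2*4 = 8, Hub = 3*2 = 6, Plate = 2*3 = 6.
Iteration 3: components of {Cap,Gizmo,Housing,Hub,Plate} -> Base = 12*2 = 24.
Iteration 4: no further components; recursion stops.
Total rows emitted: 10.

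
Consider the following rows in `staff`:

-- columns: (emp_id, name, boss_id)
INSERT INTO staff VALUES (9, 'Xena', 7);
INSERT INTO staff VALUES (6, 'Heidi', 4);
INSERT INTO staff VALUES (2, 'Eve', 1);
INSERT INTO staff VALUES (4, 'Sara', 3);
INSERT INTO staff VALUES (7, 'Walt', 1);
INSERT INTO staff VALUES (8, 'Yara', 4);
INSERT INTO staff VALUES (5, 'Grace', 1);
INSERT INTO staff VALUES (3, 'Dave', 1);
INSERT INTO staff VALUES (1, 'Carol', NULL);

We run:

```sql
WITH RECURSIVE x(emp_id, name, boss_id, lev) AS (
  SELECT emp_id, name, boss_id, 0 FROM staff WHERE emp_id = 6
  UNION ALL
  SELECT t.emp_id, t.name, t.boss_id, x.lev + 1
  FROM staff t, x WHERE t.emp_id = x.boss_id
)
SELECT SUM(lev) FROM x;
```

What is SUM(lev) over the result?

6

Base: emp_id=6 (Heidi), boss_id=4, lev 0.
Iteration 1: join on emp_id=4 -> Sara (id 4, boss_id=3, lev 1).
Iteration 2: join on emp_id=3 -> Dave (id 3, boss_id=1, lev 2).
Iteration 3: join on emp_id=1 -> Carol (id 1, boss_id=NULL, lev 3).
Iteration 4: boss_id is NULL; no match; recursion stops.
SUM(lev) = 0 + 1 + 2 + 3 = 6.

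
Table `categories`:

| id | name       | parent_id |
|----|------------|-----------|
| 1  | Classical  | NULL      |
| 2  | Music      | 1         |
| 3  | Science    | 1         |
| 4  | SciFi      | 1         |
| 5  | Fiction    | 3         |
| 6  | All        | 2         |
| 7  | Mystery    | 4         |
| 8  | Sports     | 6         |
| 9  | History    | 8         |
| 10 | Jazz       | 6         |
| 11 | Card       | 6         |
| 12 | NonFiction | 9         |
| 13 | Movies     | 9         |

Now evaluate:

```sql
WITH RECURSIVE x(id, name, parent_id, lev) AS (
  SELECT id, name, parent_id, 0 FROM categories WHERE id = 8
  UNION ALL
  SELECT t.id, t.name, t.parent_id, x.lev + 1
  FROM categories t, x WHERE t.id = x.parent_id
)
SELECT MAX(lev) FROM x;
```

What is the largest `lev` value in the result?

3

Base: id=8 (Sports), parent_id=6, lev 0.
Iteration 1: join on id=6 -> All (id 6, parent_id=2, lev 1).
Iteration 2: join on id=2 -> Music (id 2, parent_id=1, lev 2).
Iteration 3: join on id=1 -> Classical (id 1, parent_id=NULL, lev 3).
Iteration 4: parent_id is NULL; no match; recursion stops.
lev values: 0, 1, 2, 3; the maximum is 3.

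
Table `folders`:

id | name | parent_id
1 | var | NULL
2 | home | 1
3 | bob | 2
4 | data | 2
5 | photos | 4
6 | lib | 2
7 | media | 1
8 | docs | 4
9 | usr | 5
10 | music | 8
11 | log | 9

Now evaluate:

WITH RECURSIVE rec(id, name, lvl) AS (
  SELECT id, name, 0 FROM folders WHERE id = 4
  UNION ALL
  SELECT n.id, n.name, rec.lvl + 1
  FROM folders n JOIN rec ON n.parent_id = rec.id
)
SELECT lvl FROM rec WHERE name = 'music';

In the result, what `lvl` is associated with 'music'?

Base: id=4 (data) at lvl 0.
Iteration 1: rows with parent_id in {4} -> photos (id 5, lvl 1), docs (id 8, lvl 1).
Iteration 2: rows with parent_id in {5,8} -> usr (id 9, lvl 2), music (id 10, lvl 2).
Iteration 3: rows with parent_id in {9,10} -> log (id 11, lvl 3).
Iteration 4: no rows with parent_id in {11}; recursion stops.

2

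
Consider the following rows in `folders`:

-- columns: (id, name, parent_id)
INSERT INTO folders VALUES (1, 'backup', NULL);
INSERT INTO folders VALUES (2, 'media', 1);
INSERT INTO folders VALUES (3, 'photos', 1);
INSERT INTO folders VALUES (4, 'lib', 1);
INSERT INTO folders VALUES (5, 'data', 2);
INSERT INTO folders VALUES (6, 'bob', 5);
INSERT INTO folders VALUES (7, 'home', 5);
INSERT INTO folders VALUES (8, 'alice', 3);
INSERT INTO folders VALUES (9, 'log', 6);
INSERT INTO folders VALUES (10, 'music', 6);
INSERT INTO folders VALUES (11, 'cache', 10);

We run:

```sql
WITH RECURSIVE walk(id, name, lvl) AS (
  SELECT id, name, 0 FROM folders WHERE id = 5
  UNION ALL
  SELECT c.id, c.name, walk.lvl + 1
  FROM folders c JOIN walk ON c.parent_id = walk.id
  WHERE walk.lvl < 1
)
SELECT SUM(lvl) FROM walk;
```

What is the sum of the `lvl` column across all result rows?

Base: id=5 (data) at lvl 0.
Iteration 1: rows with parent_id in {5} -> bob (id 6, lvl 1), home (id 7, lvl 1).
Iteration 2: lvl < 1 fails for all current rows; recursion stops.
SUM(lvl) = 0 + 1 + 1 = 2.

2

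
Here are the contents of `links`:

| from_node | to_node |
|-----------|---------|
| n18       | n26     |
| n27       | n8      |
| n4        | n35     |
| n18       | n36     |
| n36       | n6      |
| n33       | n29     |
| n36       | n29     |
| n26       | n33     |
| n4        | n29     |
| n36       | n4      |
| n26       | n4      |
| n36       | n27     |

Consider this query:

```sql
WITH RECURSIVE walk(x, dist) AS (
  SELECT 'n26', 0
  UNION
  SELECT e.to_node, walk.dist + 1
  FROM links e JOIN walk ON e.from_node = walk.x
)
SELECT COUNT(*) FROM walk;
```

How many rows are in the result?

Base: (n26, dist=0).
Iteration 1: edges from {n26} -> (n33, dist=1), (n4, dist=1).
Iteration 2: edges from {n33,n4} -> (n29, dist=2), (n35, dist=2). [UNION drops 1 duplicate row(s)]
Iteration 3: no outgoing edges from {n29,n35}; recursion stops.
Total rows emitted: 5.

5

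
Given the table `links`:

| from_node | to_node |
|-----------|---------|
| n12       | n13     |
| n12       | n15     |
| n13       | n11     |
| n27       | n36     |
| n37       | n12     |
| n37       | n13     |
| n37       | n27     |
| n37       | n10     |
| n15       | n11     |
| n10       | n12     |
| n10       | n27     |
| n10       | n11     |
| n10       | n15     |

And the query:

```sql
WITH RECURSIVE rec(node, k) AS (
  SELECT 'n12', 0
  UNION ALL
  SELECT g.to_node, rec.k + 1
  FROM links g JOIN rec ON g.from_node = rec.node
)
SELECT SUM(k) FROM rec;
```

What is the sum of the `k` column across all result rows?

6

Base: (n12, k=0).
Iteration 1: edges from {n12} -> (n13, k=1), (n15, k=1).
Iteration 2: edges from {n13,n15} -> (n11, k=2) x2. [UNION ALL keeps all 2 new rows, including repeats]
Iteration 3: no outgoing edges from {n11}; recursion stops.
SUM(k) = 0 + 1 + 1 + 2 + 2 = 6.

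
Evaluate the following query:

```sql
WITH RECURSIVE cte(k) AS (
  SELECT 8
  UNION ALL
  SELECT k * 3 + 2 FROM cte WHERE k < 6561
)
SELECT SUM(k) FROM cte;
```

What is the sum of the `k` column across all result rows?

Base: k=8.
Iteration 1: 8 < 6561 holds -> k = 8 * 3 + 2 = 26.
Iteration 2: 26 < 6561 holds -> k = 26 * 3 + 2 = 80.
Iteration 3: 80 < 6561 holds -> k = 80 * 3 + 2 = 242.
Iteration 4: 242 < 6561 holds -> k = 242 * 3 + 2 = 728.
Iteration 5: 728 < 6561 holds -> k = 728 * 3 + 2 = 2186.
Iteration 6: 2186 < 6561 holds -> k = 2186 * 3 + 2 = 6560.
Iteration 7: 6560 < 6561 holds -> k = 6560 * 3 + 2 = 19682.
Iteration 8: 19682 < 6561 fails; recursion stops.
SUM(k) = 8 + 26 + 80 + 242 + 728 + 2186 + 6560 + 19682 = 29512.

29512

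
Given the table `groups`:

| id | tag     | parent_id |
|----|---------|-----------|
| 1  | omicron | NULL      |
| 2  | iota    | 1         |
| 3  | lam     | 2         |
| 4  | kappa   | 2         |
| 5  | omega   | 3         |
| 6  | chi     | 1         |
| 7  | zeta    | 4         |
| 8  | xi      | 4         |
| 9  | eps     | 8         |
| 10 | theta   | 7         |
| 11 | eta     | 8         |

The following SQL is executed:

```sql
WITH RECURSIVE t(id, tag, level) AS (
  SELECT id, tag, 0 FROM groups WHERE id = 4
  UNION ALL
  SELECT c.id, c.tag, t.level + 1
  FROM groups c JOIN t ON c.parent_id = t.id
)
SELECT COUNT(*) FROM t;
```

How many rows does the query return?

Base: id=4 (kappa) at level 0.
Iteration 1: rows with parent_id in {4} -> zeta (id 7, level 1), xi (id 8, level 1).
Iteration 2: rows with parent_id in {7,8} -> eps (id 9, level 2), theta (id 10, level 2), eta (id 11, level 2).
Iteration 3: no rows with parent_id in {9,10,11}; recursion stops.
Total rows emitted: 6.

6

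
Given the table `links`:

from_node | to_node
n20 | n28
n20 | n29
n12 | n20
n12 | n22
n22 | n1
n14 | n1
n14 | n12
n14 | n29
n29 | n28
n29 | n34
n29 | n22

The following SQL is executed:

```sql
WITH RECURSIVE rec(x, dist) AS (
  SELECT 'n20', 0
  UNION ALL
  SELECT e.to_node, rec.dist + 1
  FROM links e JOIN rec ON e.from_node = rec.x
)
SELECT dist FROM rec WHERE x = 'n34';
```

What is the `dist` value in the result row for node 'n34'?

Base: (n20, dist=0).
Iteration 1: edges from {n20} -> (n28, dist=1), (n29, dist=1).
Iteration 2: edges from {n28,n29} -> (n22, dist=2), (n28, dist=2), (n34, dist=2).
Iteration 3: edges from {n22,n28,n34} -> (n1, dist=3).
Iteration 4: no outgoing edges from {n1}; recursion stops.

2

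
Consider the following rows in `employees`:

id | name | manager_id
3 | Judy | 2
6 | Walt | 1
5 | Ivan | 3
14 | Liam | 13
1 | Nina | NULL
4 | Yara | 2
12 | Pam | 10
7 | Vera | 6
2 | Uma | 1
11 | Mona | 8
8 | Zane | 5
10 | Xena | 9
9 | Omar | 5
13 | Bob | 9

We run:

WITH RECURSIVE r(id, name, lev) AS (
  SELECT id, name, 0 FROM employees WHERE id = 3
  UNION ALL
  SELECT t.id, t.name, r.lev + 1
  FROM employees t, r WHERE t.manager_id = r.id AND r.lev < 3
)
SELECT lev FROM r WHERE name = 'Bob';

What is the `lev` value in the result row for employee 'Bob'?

Base: id=3 (Judy) at lev 0.
Iteration 1: rows with manager_id in {3} -> Ivan (id 5, lev 1).
Iteration 2: rows with manager_id in {5} -> Zane (id 8, lev 2), Omar (id 9, lev 2).
Iteration 3: rows with manager_id in {8,9} -> Xena (id 10, lev 3), Mona (id 11, lev 3), Bob (id 13, lev 3).
Iteration 4: lev < 3 fails for all current rows; recursion stops.

3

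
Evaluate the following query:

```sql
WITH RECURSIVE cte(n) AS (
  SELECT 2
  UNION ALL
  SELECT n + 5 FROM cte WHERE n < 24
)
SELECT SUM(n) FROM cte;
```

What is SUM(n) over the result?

87

Base: n=2.
Iteration 1: 2 < 24 holds -> n = 2 + 5 = 7.
Iteration 2: 7 < 24 holds -> n = 7 + 5 = 12.
Iteration 3: 12 < 24 holds -> n = 12 + 5 = 17.
Iteration 4: 17 < 24 holds -> n = 17 + 5 = 22.
Iteration 5: 22 < 24 holds -> n = 22 + 5 = 27.
Iteration 6: 27 < 24 fails; recursion stops.
SUM(n) = 2 + 7 + 12 + 17 + 22 + 27 = 87.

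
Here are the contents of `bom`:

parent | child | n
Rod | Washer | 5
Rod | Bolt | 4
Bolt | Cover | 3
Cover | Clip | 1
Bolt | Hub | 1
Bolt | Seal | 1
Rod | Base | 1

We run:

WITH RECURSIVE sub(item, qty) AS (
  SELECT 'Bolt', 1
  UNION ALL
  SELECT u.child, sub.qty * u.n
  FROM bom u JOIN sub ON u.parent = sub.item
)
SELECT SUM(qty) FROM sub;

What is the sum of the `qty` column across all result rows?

Base: (Bolt, qty=1).
Iteration 1: components of {Bolt} -> Cover = 1*3 = 3, Hub = 1*1 = 1, Seal = 1*1 = 1.
Iteration 2: components of {Cover,Hub,Seal} -> Clip = 3*1 = 3.
Iteration 3: no further components; recursion stops.
SUM(qty) = 1 + 3 + 1 + 1 + 3 = 9.

9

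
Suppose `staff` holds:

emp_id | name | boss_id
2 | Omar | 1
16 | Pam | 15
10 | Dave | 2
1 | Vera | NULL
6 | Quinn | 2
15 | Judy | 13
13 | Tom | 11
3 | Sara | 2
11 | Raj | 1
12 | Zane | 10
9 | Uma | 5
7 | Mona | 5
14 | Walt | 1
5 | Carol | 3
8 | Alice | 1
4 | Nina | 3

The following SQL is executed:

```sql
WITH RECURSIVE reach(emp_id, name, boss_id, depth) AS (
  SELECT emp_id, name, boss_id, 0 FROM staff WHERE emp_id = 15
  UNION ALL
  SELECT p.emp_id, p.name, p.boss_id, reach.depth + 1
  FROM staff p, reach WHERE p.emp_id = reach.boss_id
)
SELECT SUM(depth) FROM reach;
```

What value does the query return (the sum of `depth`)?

Base: emp_id=15 (Judy), boss_id=13, depth 0.
Iteration 1: join on emp_id=13 -> Tom (id 13, boss_id=11, depth 1).
Iteration 2: join on emp_id=11 -> Raj (id 11, boss_id=1, depth 2).
Iteration 3: join on emp_id=1 -> Vera (id 1, boss_id=NULL, depth 3).
Iteration 4: boss_id is NULL; no match; recursion stops.
SUM(depth) = 0 + 1 + 2 + 3 = 6.

6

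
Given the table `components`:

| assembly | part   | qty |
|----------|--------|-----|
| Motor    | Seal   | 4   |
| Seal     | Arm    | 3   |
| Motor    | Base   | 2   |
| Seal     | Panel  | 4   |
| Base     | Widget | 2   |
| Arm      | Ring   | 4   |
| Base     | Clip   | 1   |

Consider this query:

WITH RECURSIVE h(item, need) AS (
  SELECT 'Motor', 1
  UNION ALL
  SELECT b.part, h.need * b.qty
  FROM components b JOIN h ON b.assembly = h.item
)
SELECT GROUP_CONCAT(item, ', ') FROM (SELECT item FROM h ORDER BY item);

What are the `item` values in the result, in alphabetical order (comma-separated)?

Arm, Base, Clip, Motor, Panel, Ring, Seal, Widget

Base: (Motor, need=1).
Iteration 1: components of {Motor} -> Base = 1*2 = 2, Seal = 1*4 = 4.
Iteration 2: components of {Base,Seal} -> Arm = 4*3 = 12, Clip = 2*1 = 2, Panel = 4*4 = 16, Widget = 2*2 = 4.
Iteration 3: components of {Arm,Clip,Panel,Widget} -> Ring = 12*4 = 48.
Iteration 4: no further components; recursion stops.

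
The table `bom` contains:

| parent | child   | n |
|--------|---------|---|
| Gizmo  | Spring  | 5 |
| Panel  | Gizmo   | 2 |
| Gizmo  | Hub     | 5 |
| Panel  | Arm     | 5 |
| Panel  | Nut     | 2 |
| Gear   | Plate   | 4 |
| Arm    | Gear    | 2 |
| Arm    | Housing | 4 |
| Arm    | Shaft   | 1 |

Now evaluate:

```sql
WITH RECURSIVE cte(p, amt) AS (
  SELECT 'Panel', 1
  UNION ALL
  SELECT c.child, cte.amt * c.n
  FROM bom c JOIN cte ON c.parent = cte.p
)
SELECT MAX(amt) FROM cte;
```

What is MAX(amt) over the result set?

Base: (Panel, amt=1).
Iteration 1: components of {Panel} -> Arm = 1*5 = 5, Gizmo = 1*2 = 2, Nut = 1*2 = 2.
Iteration 2: components of {Arm,Gizmo,Nut} -> Gear = 5*2 = 10, Housing = 5*4 = 20, Hub = 2*5 = 10, Shaft = 5*1 = 5, Spring = 2*5 = 10.
Iteration 3: components of {Gear,Housing,Hub,Shaft,Spring} -> Plate = 10*4 = 40.
Iteration 4: no further components; recursion stops.
amt values: 1, 2, 5, 2, 10, 10, 5, 20, 10, 40; the maximum is 40.

40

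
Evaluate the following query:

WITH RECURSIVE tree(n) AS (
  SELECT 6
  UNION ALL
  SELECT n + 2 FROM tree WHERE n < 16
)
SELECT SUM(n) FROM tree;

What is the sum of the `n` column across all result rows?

66

Base: n=6.
Iteration 1: 6 < 16 holds -> n = 6 + 2 = 8.
Iteration 2: 8 < 16 holds -> n = 8 + 2 = 10.
Iteration 3: 10 < 16 holds -> n = 10 + 2 = 12.
Iteration 4: 12 < 16 holds -> n = 12 + 2 = 14.
Iteration 5: 14 < 16 holds -> n = 14 + 2 = 16.
Iteration 6: 16 < 16 fails; recursion stops.
SUM(n) = 6 + 8 + 10 + 12 + 14 + 16 = 66.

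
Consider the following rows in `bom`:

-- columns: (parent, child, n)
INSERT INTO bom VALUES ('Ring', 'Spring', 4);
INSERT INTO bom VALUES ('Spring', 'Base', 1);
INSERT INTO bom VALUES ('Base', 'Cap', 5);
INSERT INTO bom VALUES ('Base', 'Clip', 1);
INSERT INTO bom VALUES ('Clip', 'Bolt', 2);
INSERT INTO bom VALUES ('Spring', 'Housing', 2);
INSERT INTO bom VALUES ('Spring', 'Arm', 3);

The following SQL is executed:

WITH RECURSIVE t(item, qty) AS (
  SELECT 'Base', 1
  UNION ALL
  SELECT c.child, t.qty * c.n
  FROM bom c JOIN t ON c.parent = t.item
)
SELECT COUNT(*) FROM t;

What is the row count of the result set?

4

Base: (Base, qty=1).
Iteration 1: components of {Base} -> Cap = 1*5 = 5, Clip = 1*1 = 1.
Iteration 2: components of {Cap,Clip} -> Bolt = 1*2 = 2.
Iteration 3: no further components; recursion stops.
Total rows emitted: 4.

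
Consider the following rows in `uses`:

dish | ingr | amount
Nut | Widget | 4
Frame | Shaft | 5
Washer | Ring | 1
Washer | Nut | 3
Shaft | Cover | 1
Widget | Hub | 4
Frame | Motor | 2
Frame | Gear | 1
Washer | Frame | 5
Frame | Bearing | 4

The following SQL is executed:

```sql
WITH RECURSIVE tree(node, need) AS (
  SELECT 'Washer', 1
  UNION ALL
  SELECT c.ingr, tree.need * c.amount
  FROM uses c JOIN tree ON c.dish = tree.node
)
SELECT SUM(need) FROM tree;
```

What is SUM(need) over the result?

Base: (Washer, need=1).
Iteration 1: components of {Washer} -> Frame = 1*5 = 5, Nut = 1*3 = 3, Ring = 1*1 = 1.
Iteration 2: components of {Frame,Nut,Ring} -> Bearing = 5*4 = 20, Gear = 5*1 = 5, Motor = 5*2 = 10, Shaft = 5*5 = 25, Widget = 3*4 = 12.
Iteration 3: components of {Bearing,Gear,Motor,Shaft,Widget} -> Cover = 25*1 = 25, Hub = 12*4 = 48.
Iteration 4: no further components; recursion stops.
SUM(need) = 1 + 3 + 5 + 1 + 12 + 25 + 20 + 10 + 5 + 48 + 25 = 155.

155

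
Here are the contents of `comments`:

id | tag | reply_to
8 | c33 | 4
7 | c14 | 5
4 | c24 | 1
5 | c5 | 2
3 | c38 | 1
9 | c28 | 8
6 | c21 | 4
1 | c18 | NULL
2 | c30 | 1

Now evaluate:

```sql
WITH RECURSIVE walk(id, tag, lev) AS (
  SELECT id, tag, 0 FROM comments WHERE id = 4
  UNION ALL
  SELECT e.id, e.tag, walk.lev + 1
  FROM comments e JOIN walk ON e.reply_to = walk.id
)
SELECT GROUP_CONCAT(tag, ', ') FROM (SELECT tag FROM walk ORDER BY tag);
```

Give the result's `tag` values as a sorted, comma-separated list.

c21, c24, c28, c33

Base: id=4 (c24) at lev 0.
Iteration 1: rows with reply_to in {4} -> c21 (id 6, lev 1), c33 (id 8, lev 1).
Iteration 2: rows with reply_to in {6,8} -> c28 (id 9, lev 2).
Iteration 3: no rows with reply_to in {9}; recursion stops.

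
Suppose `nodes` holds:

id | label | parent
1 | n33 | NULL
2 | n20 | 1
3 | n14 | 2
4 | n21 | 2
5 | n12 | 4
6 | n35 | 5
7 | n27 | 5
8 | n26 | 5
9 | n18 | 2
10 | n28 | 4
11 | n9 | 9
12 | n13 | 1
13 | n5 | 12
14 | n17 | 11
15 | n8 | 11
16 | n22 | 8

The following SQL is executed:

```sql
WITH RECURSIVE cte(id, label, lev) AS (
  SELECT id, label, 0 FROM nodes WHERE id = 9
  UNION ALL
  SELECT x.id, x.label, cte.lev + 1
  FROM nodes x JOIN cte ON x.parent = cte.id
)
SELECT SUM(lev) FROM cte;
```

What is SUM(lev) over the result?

Base: id=9 (n18) at lev 0.
Iteration 1: rows with parent in {9} -> n9 (id 11, lev 1).
Iteration 2: rows with parent in {11} -> n17 (id 14, lev 2), n8 (id 15, lev 2).
Iteration 3: no rows with parent in {14,15}; recursion stops.
SUM(lev) = 0 + 1 + 2 + 2 = 5.

5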